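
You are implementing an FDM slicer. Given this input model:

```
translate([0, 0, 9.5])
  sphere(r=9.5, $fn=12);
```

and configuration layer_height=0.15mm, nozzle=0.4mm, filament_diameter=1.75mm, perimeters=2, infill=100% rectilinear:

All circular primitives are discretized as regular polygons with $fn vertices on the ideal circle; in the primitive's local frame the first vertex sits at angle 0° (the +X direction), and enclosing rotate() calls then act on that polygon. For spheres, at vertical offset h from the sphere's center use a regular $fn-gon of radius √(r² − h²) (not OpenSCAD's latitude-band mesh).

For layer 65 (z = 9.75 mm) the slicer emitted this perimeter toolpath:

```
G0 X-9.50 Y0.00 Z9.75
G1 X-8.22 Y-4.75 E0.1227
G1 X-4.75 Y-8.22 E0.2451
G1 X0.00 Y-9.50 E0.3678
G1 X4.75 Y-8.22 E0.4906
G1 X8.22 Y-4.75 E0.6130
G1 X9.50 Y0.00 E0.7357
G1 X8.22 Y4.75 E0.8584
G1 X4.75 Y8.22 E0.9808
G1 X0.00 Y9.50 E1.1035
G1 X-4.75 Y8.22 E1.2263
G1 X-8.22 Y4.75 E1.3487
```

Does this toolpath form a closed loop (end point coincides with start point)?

Start point (G0): (-9.50, 0.00). End point (last G1): the path does not return to the start — open.

no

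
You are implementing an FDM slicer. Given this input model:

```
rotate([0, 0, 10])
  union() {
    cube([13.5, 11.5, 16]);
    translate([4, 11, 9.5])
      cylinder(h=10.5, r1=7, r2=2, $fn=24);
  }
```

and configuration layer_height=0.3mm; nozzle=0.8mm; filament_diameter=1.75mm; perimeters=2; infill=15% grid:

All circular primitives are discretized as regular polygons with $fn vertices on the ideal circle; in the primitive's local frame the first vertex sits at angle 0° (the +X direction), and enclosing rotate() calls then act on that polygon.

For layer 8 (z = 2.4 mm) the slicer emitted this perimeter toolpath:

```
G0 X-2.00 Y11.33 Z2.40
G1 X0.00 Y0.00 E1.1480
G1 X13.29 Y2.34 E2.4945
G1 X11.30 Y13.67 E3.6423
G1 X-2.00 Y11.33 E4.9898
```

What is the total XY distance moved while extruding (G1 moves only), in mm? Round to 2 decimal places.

Sum the Euclidean lengths of each G1 segment: total = 50.01 mm.

50.01 mm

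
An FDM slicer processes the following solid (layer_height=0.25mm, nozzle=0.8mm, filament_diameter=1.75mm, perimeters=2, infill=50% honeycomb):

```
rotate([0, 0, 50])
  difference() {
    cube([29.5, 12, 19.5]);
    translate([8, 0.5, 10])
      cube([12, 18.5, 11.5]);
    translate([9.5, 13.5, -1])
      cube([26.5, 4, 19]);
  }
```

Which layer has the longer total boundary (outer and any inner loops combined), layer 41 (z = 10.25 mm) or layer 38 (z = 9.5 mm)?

Layer 41 (z = 10.25): the cube (footprint 29.5×12) is included at this height (perimeter 83.00 mm); the cube at (8, 0.5) (footprint 12×18.5) is included at this height (perimeter 61.00 mm); the 26.5×4 cube at (9.5, 13.5) contributes its full rectangle (perimeter 61.00 mm); After the difference (first − rest): starting from the 29.5×12 cube, the 12×18.5 cube at (8, 0.5) partially overlaps it — only the 138.00 mm² overlap (of its 222.00 mm²) is removed, clipping the outline; the 26.5×4 cube at (9.5, 13.5) misses the remaining region (no effect) — boundary = 106.00 mm; (whole slice rotated 50° about Z — lengths, areas and connectivity unchanged). So its perimeter = 106.00 mm. Layer 38 (z = 9.5): the cube is present — its section is the full 29.5×12 rectangle (perimeter 83.00 mm); the cube at (8, 0.5) is not intersected at this z (z outside [10, 21.5]); the cube at (9.5, 13.5) is present — its section is the full 26.5×4 rectangle (perimeter 61.00 mm); Taking the first minus the rest: starting from the 29.5×12 cube, the 26.5×4 cube at (9.5, 13.5) misses the remaining region (no effect) — boundary = 83.00 mm; (rotated 50° about Z; rotation is an isometry so areas/perimeters/island counts are preserved). So its perimeter = 83.00 mm. Layer 41 is larger (106.00 vs 83.00 mm).

layer 41 (z = 10.25 mm)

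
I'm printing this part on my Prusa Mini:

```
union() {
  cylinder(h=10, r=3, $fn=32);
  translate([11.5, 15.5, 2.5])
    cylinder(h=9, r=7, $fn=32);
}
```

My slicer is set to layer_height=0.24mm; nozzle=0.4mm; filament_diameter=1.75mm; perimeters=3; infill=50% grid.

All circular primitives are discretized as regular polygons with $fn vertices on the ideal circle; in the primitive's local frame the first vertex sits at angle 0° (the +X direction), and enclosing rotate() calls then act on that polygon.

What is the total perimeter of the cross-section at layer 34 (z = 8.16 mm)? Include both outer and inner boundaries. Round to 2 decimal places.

62.73 mm

At z = 8.16 mm: the r=3 cylinder contributes a regular 32-gon of circumradius 3 (perimeter = 2·32·3.000·sin(180°/32) = 18.82 mm); the cylinder at (11.5, 15.5): section is a regular 32-gon, circumradius r=7 (perimeter = 2·32·7.000·sin(180°/32) = 43.91 mm); Combining (union): the 2 present regions are separate (no shared area or edge), so areas and boundary lengths simply add and each stays a separate island — boundary = 62.73 mm. Overall, the cross-section has 2 separate islands. Total boundary length (outer) = 62.73 mm.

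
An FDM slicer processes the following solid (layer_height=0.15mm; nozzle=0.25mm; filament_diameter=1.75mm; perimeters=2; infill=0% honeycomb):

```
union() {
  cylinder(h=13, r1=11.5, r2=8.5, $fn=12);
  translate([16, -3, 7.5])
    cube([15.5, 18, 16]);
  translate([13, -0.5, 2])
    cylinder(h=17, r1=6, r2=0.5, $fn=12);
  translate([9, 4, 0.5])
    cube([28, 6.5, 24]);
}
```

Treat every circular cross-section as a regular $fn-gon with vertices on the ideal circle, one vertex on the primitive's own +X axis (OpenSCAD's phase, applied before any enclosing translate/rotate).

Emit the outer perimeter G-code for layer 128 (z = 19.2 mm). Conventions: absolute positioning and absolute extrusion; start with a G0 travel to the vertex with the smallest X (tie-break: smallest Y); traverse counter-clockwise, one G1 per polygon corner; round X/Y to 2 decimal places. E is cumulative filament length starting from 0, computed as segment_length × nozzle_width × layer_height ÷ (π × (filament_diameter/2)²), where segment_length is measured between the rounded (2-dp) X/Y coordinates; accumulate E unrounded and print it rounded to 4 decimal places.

G0 X9.00 Y4.00 Z19.20
G1 X16.00 Y4.00 E0.1091
G1 X16.00 Y-3.00 E0.2183
G1 X31.50 Y-3.00 E0.4599
G1 X31.50 Y4.00 E0.5691
G1 X37.00 Y4.00 E0.6548
G1 X37.00 Y10.50 E0.7561
G1 X31.50 Y10.50 E0.8419
G1 X31.50 Y15.00 E0.9121
G1 X16.00 Y15.00 E1.1537
G1 X16.00 Y10.50 E1.2239
G1 X9.00 Y10.50 E1.3330
G1 X9.00 Y4.00 E1.4343

At z = 19.2 mm: the cone is absent (z outside [0, 13]); the cube at (16, -3) (footprint 15.5×18) is included at this height; the cone at (13, -0.5) does not reach this height (z outside [2, 19]); the cube at (9, 4) (footprint 28×6.5) is included at this height; Taking the union: the regions partially overlap (shared area 100.75 mm²), so overlapping operands fuse into one piece — 1 connected region. The outline is a single polygon with 12 vertices. Extrusion per mm of travel: 0.25 × 0.15 / (π × 0.875²) = 0.015591. Accumulating E over each segment gives final E = 1.4343.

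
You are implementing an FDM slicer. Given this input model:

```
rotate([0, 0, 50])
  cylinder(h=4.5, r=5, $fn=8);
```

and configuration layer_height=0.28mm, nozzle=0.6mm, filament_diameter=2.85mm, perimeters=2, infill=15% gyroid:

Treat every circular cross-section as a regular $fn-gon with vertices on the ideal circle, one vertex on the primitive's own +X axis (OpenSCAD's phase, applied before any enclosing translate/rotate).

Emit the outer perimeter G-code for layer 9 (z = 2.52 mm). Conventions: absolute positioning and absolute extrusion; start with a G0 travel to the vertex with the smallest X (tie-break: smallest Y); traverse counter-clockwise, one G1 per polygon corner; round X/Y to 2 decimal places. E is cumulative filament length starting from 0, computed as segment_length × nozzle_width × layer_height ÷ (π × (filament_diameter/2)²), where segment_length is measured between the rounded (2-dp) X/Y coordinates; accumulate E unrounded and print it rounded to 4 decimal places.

G0 X-4.98 Y-0.44 Z2.52
G1 X-3.21 Y-3.83 E0.1007
G1 X0.44 Y-4.98 E0.2015
G1 X3.83 Y-3.21 E0.3022
G1 X4.98 Y0.44 E0.4030
G1 X3.21 Y3.83 E0.5037
G1 X-0.44 Y4.98 E0.6045
G1 X-3.83 Y3.21 E0.7052
G1 X-4.98 Y-0.44 E0.8060

At z = 2.52 mm: the r=5 cylinder contributes a regular 8-gon of circumradius 5; (rotated 50° about Z; rotation is an isometry so areas/perimeters/island counts are preserved). The outline is a single polygon with 8 vertices. Extrusion per mm of travel: 0.6 × 0.28 / (π × 1.425²) = 0.026335. Accumulating E over each segment gives final E = 0.8060.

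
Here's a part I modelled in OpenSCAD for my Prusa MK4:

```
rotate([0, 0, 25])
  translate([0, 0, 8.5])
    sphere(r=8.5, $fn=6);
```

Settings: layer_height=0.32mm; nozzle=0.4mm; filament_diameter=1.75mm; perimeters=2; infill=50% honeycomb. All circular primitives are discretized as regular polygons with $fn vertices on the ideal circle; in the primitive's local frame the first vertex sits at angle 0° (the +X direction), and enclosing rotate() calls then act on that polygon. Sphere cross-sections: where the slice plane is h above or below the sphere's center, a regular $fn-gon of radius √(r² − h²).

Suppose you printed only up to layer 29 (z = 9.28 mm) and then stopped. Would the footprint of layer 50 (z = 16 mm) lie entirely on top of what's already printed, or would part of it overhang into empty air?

entirely on top

Compare the two slices. At z = 9.28: the r=8.5 sphere contributes a regular 6-gon of circumradius √(8.5²−0.78²) = 8.464 (area = (6/2)·8.464²·sin(360°/6) = 186.13 mm²); (rotated 25° about Z; rotation is an isometry so areas/perimeters/island counts are preserved). At z = 16: the sphere: section is a regular 6-gon, circumradius = √(r²−h²) = √(8.5²−7.5²) = 4.000 (area = (6/2)·4.000²·sin(360°/6) = 41.57 mm²); (whole slice rotated 25° about Z — lengths, areas and connectivity unchanged). Checking containment: the cross-section at z = 16 is a subset of the cross-section at z = 9.28.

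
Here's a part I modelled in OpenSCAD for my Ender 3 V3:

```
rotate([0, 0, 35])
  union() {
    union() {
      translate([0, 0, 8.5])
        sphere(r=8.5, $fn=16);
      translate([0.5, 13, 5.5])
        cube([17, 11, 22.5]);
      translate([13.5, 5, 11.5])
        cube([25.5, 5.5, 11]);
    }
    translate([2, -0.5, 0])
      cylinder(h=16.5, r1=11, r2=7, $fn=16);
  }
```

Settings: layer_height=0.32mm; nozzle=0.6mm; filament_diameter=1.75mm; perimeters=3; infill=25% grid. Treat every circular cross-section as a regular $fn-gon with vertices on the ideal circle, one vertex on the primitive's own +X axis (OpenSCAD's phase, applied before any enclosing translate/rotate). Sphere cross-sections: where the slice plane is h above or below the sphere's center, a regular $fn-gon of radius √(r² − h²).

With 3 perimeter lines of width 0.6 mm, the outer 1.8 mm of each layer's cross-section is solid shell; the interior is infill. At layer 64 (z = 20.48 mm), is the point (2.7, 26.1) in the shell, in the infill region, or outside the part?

shell

At z = 20.48 mm: the sphere does not reach this height (|z−center|=11.980 > r=8.5); the 17×11 cube at (0.5, 13) contributes its full rectangle; the cube at (13.5, 5) is present — its section is the full 25.5×5.5 rectangle; Merging all regions: the 2 present regions are separate (no shared area or edge), so areas and boundary lengths simply add and each stays a separate island — 2 connected regions; the cone at (2, -0.5) does not reach this height (z outside [0, 16.5]); Combining (union): only that combined region is present, so the union is just that shape — 2 connected regions; (rotated 35° about Z; rotation is an isometry so areas/perimeters/island counts are preserved). Overall, the cross-section has 2 separate islands. Undo the 35° rotation: the query point maps to (17.182, 19.831) in the un-rotated model frame. The nearest boundary edge runs (17.50, 24.00)→(17.50, 13.00); distance from the point to it = 0.32 mm. (Shell/infill is judged within the island containing the point — the largest one.) The point is inside the cross-section, 0.32 mm from the nearest boundary — within the 1.8 mm shell band (3 × 0.6).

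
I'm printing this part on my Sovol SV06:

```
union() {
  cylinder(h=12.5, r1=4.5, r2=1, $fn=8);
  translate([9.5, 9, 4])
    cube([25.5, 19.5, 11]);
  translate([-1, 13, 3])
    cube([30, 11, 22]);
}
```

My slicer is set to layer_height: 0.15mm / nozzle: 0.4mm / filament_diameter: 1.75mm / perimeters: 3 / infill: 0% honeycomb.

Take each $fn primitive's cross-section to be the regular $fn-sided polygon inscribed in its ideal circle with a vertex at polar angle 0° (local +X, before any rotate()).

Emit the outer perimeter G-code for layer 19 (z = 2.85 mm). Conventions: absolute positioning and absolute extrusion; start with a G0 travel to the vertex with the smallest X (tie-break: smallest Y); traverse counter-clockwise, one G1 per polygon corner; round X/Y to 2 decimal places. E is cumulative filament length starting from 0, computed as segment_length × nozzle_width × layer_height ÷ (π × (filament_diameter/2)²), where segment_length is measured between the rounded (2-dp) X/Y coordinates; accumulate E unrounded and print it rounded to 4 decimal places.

At z = 2.85 mm: the cone: at t=0.228 of its height the radius interpolates to r₁+(r₂−r₁)t = 3.702, giving a regular 8-gon of that circumradius; the cube at (9.5, 9) does not reach this height (z outside [4, 15]); the cube at (-1, 13) is not intersected at this z (z outside [3, 25]); Combining (union): only the cone is present, so the union is just that shape — 1 connected region. The outline is a single polygon with 8 vertices. Extrusion per mm of travel: 0.4 × 0.15 / (π × 0.875²) = 0.024945. Accumulating E over each segment gives final E = 0.5655.

G0 X-3.70 Y0.00 Z2.85
G1 X-2.62 Y-2.62 E0.0707
G1 X0.00 Y-3.70 E0.1414
G1 X2.62 Y-2.62 E0.2121
G1 X3.70 Y0.00 E0.2828
G1 X2.62 Y2.62 E0.3535
G1 X0.00 Y3.70 E0.4241
G1 X-2.62 Y2.62 E0.4948
G1 X-3.70 Y0.00 E0.5655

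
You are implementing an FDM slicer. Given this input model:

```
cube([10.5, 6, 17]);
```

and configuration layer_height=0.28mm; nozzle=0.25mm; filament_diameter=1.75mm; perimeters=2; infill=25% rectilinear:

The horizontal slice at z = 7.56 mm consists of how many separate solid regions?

At z = 7.56 mm: the 10.5×6 cube contributes its full rectangle. The result has 1 disconnected region.

1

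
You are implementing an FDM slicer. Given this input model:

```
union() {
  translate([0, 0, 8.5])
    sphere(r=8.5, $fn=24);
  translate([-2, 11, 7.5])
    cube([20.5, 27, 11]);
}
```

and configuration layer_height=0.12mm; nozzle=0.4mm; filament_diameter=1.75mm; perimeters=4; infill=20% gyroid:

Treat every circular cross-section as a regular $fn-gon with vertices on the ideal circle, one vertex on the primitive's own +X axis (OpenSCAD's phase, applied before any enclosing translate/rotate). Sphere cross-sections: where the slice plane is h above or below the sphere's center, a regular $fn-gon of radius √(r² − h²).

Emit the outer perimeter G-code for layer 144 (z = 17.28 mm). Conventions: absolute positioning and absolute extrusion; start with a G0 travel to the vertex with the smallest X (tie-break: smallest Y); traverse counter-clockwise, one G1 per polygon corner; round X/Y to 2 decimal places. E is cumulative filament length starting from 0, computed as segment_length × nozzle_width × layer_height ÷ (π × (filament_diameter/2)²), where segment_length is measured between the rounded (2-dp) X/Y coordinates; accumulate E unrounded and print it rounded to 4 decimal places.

At z = 17.28 mm: the sphere does not reach this height (|z−center|=8.780 > r=8.5); the cube at (-2, 11) is present — its section is the full 20.5×27 rectangle; Combining (union): only the 20.5×27 cube at (-2, 11) is present, so the union is just that shape — 1 connected region. The outline is a single polygon with 4 vertices. Extrusion per mm of travel: 0.4 × 0.12 / (π × 0.875²) = 0.019956. Accumulating E over each segment gives final E = 1.8958.

G0 X-2.00 Y11.00 Z17.28
G1 X18.50 Y11.00 E0.4091
G1 X18.50 Y38.00 E0.9479
G1 X-2.00 Y38.00 E1.3570
G1 X-2.00 Y11.00 E1.8958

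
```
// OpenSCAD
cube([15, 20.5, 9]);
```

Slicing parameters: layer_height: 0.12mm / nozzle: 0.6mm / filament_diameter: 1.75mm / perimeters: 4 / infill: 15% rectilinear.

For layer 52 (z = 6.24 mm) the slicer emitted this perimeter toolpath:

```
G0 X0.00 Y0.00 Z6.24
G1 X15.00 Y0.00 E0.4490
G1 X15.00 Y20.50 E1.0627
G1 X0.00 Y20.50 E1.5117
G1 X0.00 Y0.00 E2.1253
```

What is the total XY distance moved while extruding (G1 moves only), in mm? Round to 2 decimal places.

71.00 mm

Sum the Euclidean lengths of each G1 segment: total = 71.00 mm.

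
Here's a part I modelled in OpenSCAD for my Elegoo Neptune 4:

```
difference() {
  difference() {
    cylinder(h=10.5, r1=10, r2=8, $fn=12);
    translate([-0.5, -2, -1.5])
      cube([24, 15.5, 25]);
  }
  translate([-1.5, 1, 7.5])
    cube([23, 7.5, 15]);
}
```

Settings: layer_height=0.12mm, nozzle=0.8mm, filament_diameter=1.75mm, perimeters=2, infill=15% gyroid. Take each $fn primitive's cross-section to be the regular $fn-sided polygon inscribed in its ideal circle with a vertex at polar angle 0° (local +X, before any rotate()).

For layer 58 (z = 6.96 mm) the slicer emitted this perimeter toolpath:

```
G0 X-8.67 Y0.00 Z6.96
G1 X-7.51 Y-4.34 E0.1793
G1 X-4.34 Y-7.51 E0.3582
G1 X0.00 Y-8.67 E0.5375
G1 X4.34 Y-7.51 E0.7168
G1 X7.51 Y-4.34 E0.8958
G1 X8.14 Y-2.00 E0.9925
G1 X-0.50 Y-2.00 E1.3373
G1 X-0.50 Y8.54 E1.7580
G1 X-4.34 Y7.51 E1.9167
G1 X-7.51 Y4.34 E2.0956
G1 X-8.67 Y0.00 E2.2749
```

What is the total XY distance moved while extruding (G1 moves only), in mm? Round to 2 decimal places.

Sum the Euclidean lengths of each G1 segment: total = 57.00 mm.

57.00 mm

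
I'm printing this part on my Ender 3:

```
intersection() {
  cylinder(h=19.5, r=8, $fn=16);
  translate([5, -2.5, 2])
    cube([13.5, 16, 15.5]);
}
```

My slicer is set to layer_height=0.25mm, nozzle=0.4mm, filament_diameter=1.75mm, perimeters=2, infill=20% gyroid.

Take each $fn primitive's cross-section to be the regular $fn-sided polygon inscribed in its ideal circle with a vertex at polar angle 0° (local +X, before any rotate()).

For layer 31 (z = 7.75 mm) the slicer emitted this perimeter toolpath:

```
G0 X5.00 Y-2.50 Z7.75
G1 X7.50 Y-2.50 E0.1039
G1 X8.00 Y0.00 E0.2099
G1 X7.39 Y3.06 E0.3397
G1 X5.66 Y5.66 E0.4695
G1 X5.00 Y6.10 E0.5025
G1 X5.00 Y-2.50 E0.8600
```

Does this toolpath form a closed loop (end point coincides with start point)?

Start point (G0): (5.00, -2.50). End point (last G1): the path returns to the start — closed.

yes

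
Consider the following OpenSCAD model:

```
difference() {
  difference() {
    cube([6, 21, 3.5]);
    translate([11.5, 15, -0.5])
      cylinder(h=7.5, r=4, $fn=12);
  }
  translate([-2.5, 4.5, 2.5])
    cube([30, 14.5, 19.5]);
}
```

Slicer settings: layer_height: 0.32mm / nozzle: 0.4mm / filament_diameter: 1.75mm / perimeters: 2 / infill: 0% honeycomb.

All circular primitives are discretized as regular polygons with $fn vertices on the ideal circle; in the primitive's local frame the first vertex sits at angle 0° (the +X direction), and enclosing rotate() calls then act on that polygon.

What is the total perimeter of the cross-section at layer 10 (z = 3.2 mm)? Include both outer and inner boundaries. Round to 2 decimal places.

At z = 3.2 mm: the cube (footprint 6×21) is included at this height (perimeter 54.00 mm); the cylinder at (11.5, 15): section is a regular 12-gon, circumradius r=4 (perimeter = 2·12·4.000·sin(180°/12) = 24.85 mm); Taking the first minus the rest: starting from the 6×21 cube, the r=4 cylinder at (11.5, 15) misses the remaining region (no effect) — boundary = 54.00 mm; the cube at (-2.5, 4.5) (footprint 30×14.5) is included at this height (perimeter 89.00 mm); Subtracting the remaining from the first: starting from that combined region, the 30×14.5 cube at (-2.5, 4.5) partially overlaps it — only the 87.00 mm² overlap (of its 435.00 mm²) is removed, clipping the outline — boundary = 37.00 mm. Overall, the cross-section has 2 separate islands. Total boundary length (outer) = 37.00 mm.

37.00 mm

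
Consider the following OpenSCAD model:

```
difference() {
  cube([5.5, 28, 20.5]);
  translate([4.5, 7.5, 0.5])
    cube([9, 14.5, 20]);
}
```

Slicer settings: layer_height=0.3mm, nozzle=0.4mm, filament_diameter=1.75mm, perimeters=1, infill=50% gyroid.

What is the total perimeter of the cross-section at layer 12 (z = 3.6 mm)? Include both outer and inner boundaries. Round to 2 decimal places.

69.00 mm

At z = 3.6 mm: the cube is present — its section is the full 5.5×28 rectangle (perimeter 67.00 mm); the cube at (4.5, 7.5) is present — its section is the full 9×14.5 rectangle (perimeter 47.00 mm); After the difference (first − rest): starting from the 5.5×28 cube, the 9×14.5 cube at (4.5, 7.5) partially overlaps it — only the 14.50 mm² overlap (of its 130.50 mm²) is removed, clipping the outline — boundary = 69.00 mm. Overall, the cross-section is a single solid region. Total boundary length (outer) = 69.00 mm.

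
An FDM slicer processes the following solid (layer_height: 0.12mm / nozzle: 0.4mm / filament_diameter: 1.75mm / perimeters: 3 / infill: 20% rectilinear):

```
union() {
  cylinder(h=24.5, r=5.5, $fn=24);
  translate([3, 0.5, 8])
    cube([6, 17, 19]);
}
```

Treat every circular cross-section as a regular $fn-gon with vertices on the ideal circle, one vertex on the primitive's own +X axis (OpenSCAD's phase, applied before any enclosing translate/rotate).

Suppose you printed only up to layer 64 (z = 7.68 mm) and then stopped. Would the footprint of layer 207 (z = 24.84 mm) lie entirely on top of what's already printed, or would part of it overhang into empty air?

Compare the two slices. At z = 7.68: the r=5.5 cylinder gives a regular 24-gon of circumradius 5.5 (constant along its height) (area = (24/2)·5.500²·sin(360°/24) = 93.95 mm²); the cube at (3, 0.5) is not intersected at this z (z outside [8, 27]); Taking the union: only the r=5.5 cylinder is present, so the union is just that shape — area = 93.95 mm². At z = 24.84: the cylinder does not reach this height (z outside [0, 24.5]); the 6×17 cube at (3, 0.5) contributes its full rectangle (area 102.00 mm²); Merging all regions: only the 6×17 cube at (3, 0.5) is present, so the union is just that shape — area = 102.00 mm². Checking containment: at z = 24.84 the cross-section extends beyond the z = 7.68 cross-section by about 95.29 mm².

part overhangs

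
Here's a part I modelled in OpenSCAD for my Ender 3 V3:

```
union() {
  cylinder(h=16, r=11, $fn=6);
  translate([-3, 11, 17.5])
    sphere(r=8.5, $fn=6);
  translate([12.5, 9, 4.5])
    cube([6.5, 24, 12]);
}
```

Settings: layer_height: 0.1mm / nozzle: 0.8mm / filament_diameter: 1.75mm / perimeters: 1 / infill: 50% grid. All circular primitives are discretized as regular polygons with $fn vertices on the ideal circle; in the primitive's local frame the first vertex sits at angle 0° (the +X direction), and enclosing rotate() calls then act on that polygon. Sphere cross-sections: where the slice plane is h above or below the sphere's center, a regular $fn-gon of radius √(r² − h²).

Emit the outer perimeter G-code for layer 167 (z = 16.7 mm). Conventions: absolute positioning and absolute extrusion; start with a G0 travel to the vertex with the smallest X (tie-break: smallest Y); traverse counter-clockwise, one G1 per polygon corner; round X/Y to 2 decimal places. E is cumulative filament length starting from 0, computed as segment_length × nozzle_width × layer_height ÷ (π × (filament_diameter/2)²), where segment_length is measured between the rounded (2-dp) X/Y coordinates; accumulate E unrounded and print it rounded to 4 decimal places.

At z = 16.7 mm: the cylinder does not reach this height (z outside [0, 16]); the r=8.5 sphere at (-3, 11) slices to a regular 6-gon of circumradius 8.462 (√(r²−h²) with h=0.8 from center); the cube at (12.5, 9) does not reach this height (z outside [4.5, 16.5]); Taking the union: only the r=8.5 sphere at (-3, 11) is present, so the union is just that shape — 1 connected region. The outline is a single polygon with 6 vertices. Extrusion per mm of travel: 0.8 × 0.1 / (π × 0.875²) = 0.033260. Accumulating E over each segment gives final E = 1.6887.

G0 X-11.46 Y11.00 Z16.70
G1 X-7.23 Y3.67 E0.2815
G1 X1.23 Y3.67 E0.5629
G1 X5.46 Y11.00 E0.8443
G1 X1.23 Y18.33 E1.1258
G1 X-7.23 Y18.33 E1.4072
G1 X-11.46 Y11.00 E1.6887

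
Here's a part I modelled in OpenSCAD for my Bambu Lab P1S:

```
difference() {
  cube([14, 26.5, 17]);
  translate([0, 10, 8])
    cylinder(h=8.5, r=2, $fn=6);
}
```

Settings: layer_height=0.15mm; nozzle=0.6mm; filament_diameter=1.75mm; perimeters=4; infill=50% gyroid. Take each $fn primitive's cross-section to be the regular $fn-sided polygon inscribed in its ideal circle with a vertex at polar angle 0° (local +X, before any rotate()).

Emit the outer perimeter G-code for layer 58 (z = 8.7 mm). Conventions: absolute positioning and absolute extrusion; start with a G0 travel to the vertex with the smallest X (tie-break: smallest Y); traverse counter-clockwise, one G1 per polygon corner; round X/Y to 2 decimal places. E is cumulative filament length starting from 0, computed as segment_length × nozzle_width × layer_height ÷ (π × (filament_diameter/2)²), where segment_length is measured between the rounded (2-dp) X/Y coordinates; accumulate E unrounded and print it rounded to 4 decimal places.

G0 X0.00 Y0.00 Z8.70
G1 X14.00 Y0.00 E0.5238
G1 X14.00 Y26.50 E1.5154
G1 X0.00 Y26.50 E2.0393
G1 X0.00 Y11.73 E2.5919
G1 X1.00 Y11.73 E2.6293
G1 X2.00 Y10.00 E2.7041
G1 X1.00 Y8.27 E2.7789
G1 X0.00 Y8.27 E2.8163
G1 X0.00 Y0.00 E3.1257

At z = 8.7 mm: the 14×26.5 cube contributes its full rectangle; the r=2 cylinder at (0, 10) gives a regular 6-gon of circumradius 2 (constant along its height); Subtracting the remaining from the first: starting from the 14×26.5 cube, the r=2 cylinder at (0, 10) partially overlaps it — only the 5.20 mm² overlap (of its 10.39 mm²) is removed, clipping the outline — 1 connected region. The outline is a single polygon with 9 vertices. Extrusion per mm of travel: 0.6 × 0.15 / (π × 0.875²) = 0.037418. Accumulating E over each segment gives final E = 3.1257.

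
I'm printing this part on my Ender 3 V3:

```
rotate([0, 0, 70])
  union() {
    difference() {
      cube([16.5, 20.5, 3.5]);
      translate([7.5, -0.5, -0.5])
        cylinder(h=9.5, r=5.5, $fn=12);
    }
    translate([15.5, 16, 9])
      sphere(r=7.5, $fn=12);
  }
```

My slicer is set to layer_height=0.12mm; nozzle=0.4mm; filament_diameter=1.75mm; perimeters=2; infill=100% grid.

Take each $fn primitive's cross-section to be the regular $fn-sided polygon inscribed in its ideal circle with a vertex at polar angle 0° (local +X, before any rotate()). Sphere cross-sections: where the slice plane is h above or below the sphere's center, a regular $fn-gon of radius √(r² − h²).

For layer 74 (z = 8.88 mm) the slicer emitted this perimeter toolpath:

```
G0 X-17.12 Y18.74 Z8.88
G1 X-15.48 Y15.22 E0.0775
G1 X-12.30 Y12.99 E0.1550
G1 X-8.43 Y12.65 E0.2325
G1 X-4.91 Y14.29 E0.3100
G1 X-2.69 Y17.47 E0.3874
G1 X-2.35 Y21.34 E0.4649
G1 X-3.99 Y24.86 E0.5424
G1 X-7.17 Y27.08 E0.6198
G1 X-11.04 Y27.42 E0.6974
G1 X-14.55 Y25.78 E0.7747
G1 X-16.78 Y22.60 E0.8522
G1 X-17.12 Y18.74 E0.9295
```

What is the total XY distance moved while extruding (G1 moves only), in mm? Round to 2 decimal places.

46.58 mm

Sum the Euclidean lengths of each G1 segment: total = 46.58 mm.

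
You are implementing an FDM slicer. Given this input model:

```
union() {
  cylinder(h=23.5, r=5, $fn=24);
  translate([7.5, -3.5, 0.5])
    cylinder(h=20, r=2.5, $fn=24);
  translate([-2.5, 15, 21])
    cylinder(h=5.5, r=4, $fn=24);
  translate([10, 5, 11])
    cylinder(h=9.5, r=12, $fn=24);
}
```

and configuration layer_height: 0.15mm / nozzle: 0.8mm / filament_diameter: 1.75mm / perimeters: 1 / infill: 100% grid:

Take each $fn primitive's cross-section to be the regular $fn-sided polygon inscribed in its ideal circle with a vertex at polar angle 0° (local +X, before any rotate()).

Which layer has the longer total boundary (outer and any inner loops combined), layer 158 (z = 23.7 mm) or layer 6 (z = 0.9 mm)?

layer 6 (z = 0.9 mm)

Layer 158 (z = 23.7): the cylinder is not intersected at this z (z outside [0, 23.5]); the cylinder at (7.5, -3.5) does not reach this height (z outside [0.5, 20.5]); the cylinder at (-2.5, 15): section is a regular 24-gon, circumradius r=4 (perimeter = 2·24·4.000·sin(180°/24) = 25.06 mm); the cylinder at (10, 5) is absent (z outside [11, 20.5]); Combining (union): only the r=4 cylinder at (-2.5, 15) is present, so the union is just that shape — boundary = 25.06 mm. So its perimeter = 25.06 mm. Layer 6 (z = 0.9): the r=5 cylinder gives a regular 24-gon of circumradius 5 (constant along its height) (perimeter = 2·24·5.000·sin(180°/24) = 31.33 mm); the r=2.5 cylinder at (7.5, -3.5) gives a regular 24-gon of circumradius 2.5 (constant along its height) (perimeter = 2·24·2.500·sin(180°/24) = 15.66 mm); the cylinder at (-2.5, 15) is absent (z outside [21, 26.5]); the cylinder at (10, 5) does not reach this height (z outside [11, 20.5]); Combining (union): the 2 present regions are separate (no shared area or edge), so areas and boundary lengths simply add and each stays a separate island — boundary = 46.99 mm. So its perimeter = 46.99 mm. Layer 6 is larger (46.99 vs 25.06 mm).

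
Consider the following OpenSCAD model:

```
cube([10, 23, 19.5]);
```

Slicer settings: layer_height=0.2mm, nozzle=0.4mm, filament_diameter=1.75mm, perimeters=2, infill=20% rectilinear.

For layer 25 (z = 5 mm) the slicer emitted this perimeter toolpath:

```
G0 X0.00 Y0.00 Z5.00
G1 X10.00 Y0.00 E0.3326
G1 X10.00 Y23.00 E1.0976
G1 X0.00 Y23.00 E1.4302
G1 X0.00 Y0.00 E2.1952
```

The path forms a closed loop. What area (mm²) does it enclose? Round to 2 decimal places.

230.00 mm²

Apply the shoelace formula to the sequence of (X, Y) vertices; enclosed area = 230.00 mm².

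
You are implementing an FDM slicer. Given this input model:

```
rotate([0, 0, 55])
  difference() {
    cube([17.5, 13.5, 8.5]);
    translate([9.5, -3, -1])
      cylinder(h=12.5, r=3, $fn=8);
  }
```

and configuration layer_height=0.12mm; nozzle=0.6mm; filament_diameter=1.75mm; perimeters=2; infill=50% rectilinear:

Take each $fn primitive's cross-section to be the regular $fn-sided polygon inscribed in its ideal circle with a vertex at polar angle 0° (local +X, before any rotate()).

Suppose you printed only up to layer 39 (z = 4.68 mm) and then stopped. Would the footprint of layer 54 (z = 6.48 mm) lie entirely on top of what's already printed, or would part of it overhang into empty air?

Compare the two slices. At z = 4.68: the cube (footprint 17.5×13.5) is included at this height (area 236.25 mm²); the r=3 cylinder at (9.5, -3) contributes a regular 8-gon of circumradius 3 (area = (8/2)·3.000²·sin(360°/8) = 25.46 mm²); After the difference (first − rest): starting from the 17.5×13.5 cube (236.25 mm²), the r=3 cylinder at (9.5, -3) misses the remaining region (no effect) — area = 236.25 mm²; (rotated 55° about Z; rotation is an isometry so areas/perimeters/island counts are preserved). At z = 6.48: the cube is present — its section is the full 17.5×13.5 rectangle (area 236.25 mm²); the r=3 cylinder at (9.5, -3) contributes a regular 8-gon of circumradius 3 (area = (8/2)·3.000²·sin(360°/8) = 25.46 mm²); Taking the first minus the rest: starting from the 17.5×13.5 cube (236.25 mm²), the r=3 cylinder at (9.5, -3) misses the remaining region (no effect) — area = 236.25 mm²; (whole slice rotated 55° about Z — lengths, areas and connectivity unchanged). Checking containment: the cross-section at z = 6.48 is a subset of the cross-section at z = 4.68.

entirely on top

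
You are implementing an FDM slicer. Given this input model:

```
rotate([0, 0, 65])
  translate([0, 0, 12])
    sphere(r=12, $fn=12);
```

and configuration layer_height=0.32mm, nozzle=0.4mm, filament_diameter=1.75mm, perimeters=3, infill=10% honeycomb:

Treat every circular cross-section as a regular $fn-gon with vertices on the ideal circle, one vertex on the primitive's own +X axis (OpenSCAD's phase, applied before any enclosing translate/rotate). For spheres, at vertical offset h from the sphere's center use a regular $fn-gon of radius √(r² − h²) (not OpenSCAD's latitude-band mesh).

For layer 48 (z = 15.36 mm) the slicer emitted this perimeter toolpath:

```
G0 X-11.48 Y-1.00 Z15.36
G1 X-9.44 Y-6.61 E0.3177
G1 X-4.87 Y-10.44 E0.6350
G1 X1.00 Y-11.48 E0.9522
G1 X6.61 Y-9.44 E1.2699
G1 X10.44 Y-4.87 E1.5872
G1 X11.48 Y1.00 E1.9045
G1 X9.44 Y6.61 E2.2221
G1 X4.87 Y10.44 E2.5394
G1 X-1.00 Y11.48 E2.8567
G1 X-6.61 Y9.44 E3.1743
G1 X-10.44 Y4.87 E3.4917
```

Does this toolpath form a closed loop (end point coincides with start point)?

Start point (G0): (-11.48, -1.00). End point (last G1): the path does not return to the start — open.

no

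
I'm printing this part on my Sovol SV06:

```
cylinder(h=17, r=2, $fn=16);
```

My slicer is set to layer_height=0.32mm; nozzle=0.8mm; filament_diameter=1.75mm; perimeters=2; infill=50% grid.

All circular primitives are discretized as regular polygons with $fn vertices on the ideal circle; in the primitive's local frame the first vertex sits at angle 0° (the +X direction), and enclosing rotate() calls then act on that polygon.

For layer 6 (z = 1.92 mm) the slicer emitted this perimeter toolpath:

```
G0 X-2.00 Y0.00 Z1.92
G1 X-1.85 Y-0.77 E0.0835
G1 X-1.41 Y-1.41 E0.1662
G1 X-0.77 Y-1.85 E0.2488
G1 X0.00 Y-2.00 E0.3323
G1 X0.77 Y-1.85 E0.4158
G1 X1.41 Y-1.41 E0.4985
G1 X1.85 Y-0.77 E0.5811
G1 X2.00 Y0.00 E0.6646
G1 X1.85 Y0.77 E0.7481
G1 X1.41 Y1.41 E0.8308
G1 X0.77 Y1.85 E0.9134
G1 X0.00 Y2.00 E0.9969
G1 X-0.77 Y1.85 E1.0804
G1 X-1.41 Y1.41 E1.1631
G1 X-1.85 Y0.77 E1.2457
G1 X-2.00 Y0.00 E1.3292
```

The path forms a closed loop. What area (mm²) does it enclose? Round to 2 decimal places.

12.25 mm²

Apply the shoelace formula to the sequence of (X, Y) vertices; enclosed area = 12.25 mm².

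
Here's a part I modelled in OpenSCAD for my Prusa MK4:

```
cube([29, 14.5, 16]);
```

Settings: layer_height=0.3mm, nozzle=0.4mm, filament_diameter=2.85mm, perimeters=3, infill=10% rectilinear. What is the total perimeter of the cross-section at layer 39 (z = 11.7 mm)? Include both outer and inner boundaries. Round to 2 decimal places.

At z = 11.7 mm: the cube is present — its section is the full 29×14.5 rectangle (perimeter 87.00 mm). Overall, the cross-section is a single solid region. Total boundary length (outer) = 87.00 mm.

87.00 mm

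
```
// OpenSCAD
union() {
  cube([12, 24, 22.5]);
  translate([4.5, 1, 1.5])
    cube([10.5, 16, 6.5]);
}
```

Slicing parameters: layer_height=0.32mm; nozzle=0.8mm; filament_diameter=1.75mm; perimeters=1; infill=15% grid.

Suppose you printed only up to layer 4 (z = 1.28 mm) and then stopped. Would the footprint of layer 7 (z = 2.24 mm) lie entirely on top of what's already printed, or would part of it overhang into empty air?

Compare the two slices. At z = 1.28: the cube is present — its section is the full 12×24 rectangle (area 288.00 mm²); the cube at (4.5, 1) is not intersected at this z (z outside [1.5, 8]); Merging all regions: only the 12×24 cube is present, so the union is just that shape — area = 288.00 mm². At z = 2.24: the 12×24 cube contributes its full rectangle (area 288.00 mm²); the cube at (4.5, 1) is present — its section is the full 10.5×16 rectangle (area 168.00 mm²); Merging all regions: the regions partially overlap — summed areas 456.00 mm² minus the doubly-counted overlap 120.00 mm² gives 336.00 mm² — area = 336.00 mm². Checking containment: at z = 2.24 the cross-section extends beyond the z = 1.28 cross-section by about 48.00 mm².

part overhangs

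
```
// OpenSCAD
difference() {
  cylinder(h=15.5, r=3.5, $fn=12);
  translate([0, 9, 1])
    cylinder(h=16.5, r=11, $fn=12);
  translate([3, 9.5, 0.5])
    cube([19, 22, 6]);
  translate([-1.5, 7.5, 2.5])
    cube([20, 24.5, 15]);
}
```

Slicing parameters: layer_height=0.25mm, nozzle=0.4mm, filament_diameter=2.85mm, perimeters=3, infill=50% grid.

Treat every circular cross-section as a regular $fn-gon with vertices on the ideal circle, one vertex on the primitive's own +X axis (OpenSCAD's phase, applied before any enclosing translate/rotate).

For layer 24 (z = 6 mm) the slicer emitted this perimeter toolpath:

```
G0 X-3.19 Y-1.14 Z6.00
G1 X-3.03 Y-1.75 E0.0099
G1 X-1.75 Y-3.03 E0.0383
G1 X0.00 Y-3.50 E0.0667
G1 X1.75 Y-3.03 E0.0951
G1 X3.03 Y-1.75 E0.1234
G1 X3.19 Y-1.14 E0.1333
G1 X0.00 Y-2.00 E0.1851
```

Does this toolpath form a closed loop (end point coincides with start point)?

Start point (G0): (-3.19, -1.14). End point (last G1): the path does not return to the start — open.

no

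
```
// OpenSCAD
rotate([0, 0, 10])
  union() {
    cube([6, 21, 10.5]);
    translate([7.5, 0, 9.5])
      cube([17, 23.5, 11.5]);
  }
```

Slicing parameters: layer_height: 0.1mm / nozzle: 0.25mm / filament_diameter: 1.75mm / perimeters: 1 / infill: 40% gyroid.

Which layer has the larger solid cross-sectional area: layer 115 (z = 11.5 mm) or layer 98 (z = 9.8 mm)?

layer 98 (z = 9.8 mm)

Layer 115 (z = 11.5): the cube does not reach this height (z outside [0, 10.5]); the cube at (7.5, 0) is present — its section is the full 17×23.5 rectangle (area 399.50 mm²); Merging all regions: only the 17×23.5 cube at (7.5, 0) is present, so the union is just that shape — area = 399.50 mm²; (rotated 10° about Z; rotation is an isometry so areas/perimeters/island counts are preserved). So its area = 399.50 mm². Layer 98 (z = 9.8): the 6×21 cube contributes its full rectangle (area 126.00 mm²); the 17×23.5 cube at (7.5, 0) contributes its full rectangle (area 399.50 mm²); Combining (union): the 2 present regions are separate (no shared area or edge), so areas and boundary lengths simply add and each stays a separate island — area = 525.50 mm²; (whole slice rotated 10° about Z — lengths, areas and connectivity unchanged). So its area = 525.50 mm². Layer 98 is larger (525.50 vs 399.50 mm²).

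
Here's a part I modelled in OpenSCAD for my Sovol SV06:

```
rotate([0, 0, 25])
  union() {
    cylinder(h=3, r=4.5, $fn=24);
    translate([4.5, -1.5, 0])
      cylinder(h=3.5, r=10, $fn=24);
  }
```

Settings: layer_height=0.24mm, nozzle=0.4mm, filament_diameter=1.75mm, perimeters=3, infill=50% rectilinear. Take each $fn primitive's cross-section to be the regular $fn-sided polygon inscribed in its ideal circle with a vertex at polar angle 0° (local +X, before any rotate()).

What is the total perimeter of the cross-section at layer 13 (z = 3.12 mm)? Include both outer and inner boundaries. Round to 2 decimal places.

62.65 mm

At z = 3.12 mm: the cylinder is absent (z outside [0, 3]); the r=10 cylinder at (4.5, -1.5) gives a regular 24-gon of circumradius 10 (constant along its height) (perimeter = 2·24·10.000·sin(180°/24) = 62.65 mm); Combining (union): only the r=10 cylinder at (4.5, -1.5) is present, so the union is just that shape — boundary = 62.65 mm; (rotated 25° about Z; rotation is an isometry so areas/perimeters/island counts are preserved). Overall, the cross-section is a single solid region. Total boundary length (outer) = 62.65 mm.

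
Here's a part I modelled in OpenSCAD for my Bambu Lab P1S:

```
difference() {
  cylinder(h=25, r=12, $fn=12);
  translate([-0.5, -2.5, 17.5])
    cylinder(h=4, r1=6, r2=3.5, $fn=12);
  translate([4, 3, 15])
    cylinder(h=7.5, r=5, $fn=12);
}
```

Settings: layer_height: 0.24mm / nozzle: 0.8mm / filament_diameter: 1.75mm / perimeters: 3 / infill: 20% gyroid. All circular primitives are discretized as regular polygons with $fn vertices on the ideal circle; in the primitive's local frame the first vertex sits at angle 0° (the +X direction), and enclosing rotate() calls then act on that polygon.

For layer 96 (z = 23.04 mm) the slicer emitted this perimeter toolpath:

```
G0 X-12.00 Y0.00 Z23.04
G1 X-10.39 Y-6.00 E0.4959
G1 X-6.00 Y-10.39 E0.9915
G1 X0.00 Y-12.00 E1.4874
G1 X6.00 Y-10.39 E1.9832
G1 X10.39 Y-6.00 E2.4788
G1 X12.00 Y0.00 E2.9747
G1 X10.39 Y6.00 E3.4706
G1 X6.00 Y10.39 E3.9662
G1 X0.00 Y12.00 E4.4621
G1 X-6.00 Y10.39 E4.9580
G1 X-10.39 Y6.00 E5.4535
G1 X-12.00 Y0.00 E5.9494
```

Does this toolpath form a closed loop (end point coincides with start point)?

yes

Start point (G0): (-12.00, 0.00). End point (last G1): the path returns to the start — closed.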